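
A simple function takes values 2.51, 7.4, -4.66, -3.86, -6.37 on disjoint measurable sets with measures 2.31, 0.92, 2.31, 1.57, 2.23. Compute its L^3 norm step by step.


Step 1: Compute |f_i|^3 for each value:
  |2.51|^3 = 15.813251
  |7.4|^3 = 405.224
  |-4.66|^3 = 101.194696
  |-3.86|^3 = 57.512456
  |-6.37|^3 = 258.474853
Step 2: Multiply by measures and sum:
  15.813251 * 2.31 = 36.52861
  405.224 * 0.92 = 372.80608
  101.194696 * 2.31 = 233.759748
  57.512456 * 1.57 = 90.294556
  258.474853 * 2.23 = 576.398922
Sum = 36.52861 + 372.80608 + 233.759748 + 90.294556 + 576.398922 = 1309.787916
Step 3: Take the p-th root:
||f||_3 = (1309.787916)^(1/3) = 10.941251


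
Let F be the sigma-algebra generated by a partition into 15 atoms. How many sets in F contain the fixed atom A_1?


Each element of F is a union of some subset S of the 15 atoms.
The element contains A_1 iff A_1 is in S.
So we count subsets S of {A_1,...,A_15} with A_1 in S: choose freely among the other 14 atoms.
Count = 2^(15-1) = 2^14 = 16384.


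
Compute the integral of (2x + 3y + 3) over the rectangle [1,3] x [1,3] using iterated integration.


By Fubini, integrate in x first, then y.
Step 1: Fix y, integrate over x in [1,3]:
  integral(2x + 3y + 3, x=1..3)
  = 2*(3^2 - 1^2)/2 + (3y + 3)*(3 - 1)
  = 8 + (3y + 3)*2
  = 8 + 6y + 6
  = 14 + 6y
Step 2: Integrate over y in [1,3]:
  integral(14 + 6y, y=1..3)
  = 14*2 + 6*(3^2 - 1^2)/2
  = 28 + 24
  = 52


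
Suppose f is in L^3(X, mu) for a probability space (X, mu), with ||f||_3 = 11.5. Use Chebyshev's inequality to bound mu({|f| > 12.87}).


Chebyshev/Markov inequality: mu(|f| > eps) <= (||f||_p / eps)^p
Step 1: ||f||_3 / eps = 11.5 / 12.87 = 0.893551
Step 2: Raise to power p = 3:
  (0.893551)^3 = 0.713441
Step 3: Therefore mu(|f| > 12.87) <= 0.713441


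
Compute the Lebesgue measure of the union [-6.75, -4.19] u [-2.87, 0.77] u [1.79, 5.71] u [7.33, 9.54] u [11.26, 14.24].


For pairwise disjoint intervals, m(union) = sum of lengths.
= (-4.19 - -6.75) + (0.77 - -2.87) + (5.71 - 1.79) + (9.54 - 7.33) + (14.24 - 11.26)
= 2.56 + 3.64 + 3.92 + 2.21 + 2.98
= 15.31


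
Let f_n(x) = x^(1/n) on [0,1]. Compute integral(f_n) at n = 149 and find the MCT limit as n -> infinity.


At n = 149: f_149(x) = x^(1/149).
Step 1: integral(x^(1/149), 0, 1) = [x^(1/149+1) / (1/149+1)] from 0 to 1
     = 1 / (1/149 + 1) = 1 / ((149+1)/149) = 149/(149+1)
     = 149/150 = 0.993333
Step 2: As n -> infinity, f_n(x) = x^(1/n) -> 1 for x in (0,1], and f_n is increasing in n.
By MCT, lim_n integral(f_n) = integral(lim_n f_n) = integral(1, 0, 1) = 1.
Step 3: Verify convergence: 149/150 = 0.993333 -> 1


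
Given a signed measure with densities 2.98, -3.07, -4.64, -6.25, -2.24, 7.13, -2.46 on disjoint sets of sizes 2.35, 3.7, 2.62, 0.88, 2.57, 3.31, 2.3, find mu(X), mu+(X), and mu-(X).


Step 1: Compute signed measure on each set:
  Set 1: 2.98 * 2.35 = 7.003
  Set 2: -3.07 * 3.7 = -11.359
  Set 3: -4.64 * 2.62 = -12.1568
  Set 4: -6.25 * 0.88 = -5.5
  Set 5: -2.24 * 2.57 = -5.7568
  Set 6: 7.13 * 3.31 = 23.6003
  Set 7: -2.46 * 2.3 = -5.658
Step 2: Total signed measure = (7.003) + (-11.359) + (-12.1568) + (-5.5) + (-5.7568) + (23.6003) + (-5.658)
     = -9.8273
Step 3: Positive part mu+(X) = sum of positive contributions = 30.6033
Step 4: Negative part mu-(X) = |sum of negative contributions| = 40.4306


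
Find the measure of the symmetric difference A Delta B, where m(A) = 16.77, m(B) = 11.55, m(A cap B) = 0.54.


m(A Delta B) = m(A) + m(B) - 2*m(A n B)
= 16.77 + 11.55 - 2*0.54
= 16.77 + 11.55 - 1.08
= 27.24


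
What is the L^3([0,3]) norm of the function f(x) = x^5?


Step 1: ||f||_3 = (integral_0^3 |x^5|^3 dx)^(1/3)
     = (integral_0^3 x^15 dx)^(1/3)
Step 2: integral_0^3 x^15 dx = [x^16/(16)] from 0 to 3 = 3^16/16
     = 43046721/16 = 2.690420e+06
Step 3: ||f||_3 = (2.690420e+06)^(1/3) = 139.08278


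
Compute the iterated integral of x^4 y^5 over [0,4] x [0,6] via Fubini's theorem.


By Fubini's theorem, the double integral factors as a product of single integrals:
Step 1: integral_0^4 x^4 dx = [x^5/5] from 0 to 4
     = 4^5/5 = 204.8
Step 2: integral_0^6 y^5 dy = [y^6/6] from 0 to 6
     = 6^6/6 = 7776
Step 3: Double integral = 204.8 * 7776 = 1.592525e+06


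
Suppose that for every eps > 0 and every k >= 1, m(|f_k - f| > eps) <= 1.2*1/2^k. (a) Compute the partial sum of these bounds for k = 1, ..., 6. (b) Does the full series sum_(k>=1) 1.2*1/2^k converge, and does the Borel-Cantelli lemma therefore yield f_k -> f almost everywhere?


Step 1: List the terms 1.2*1/2^k for k = 1 to 6:
  k=1: 0.6
  k=2: 0.3
  k=3: 0.15
  k=4: 0.075
  k=5: 0.0375
  k=6: 0.01875
Step 2: Partial sum = 0.6 + 0.3 + 0.15 + 0.075 + 0.0375 + 0.01875
     = 1.18125
Step 3: The full series sum_(k>=1) 1.2*1/2^k converges (geometric series with ratio 1/2 < 1; a constant multiple of a convergent series converges).
Step 4: Fix eps > 0. Since sum_k m(|f_k - f| > eps) < infinity, the Borel-Cantelli lemma gives
        m(limsup_k {|f_k - f| > eps}) = 0, i.e. for a.e. x, |f_k(x) - f(x)| <= eps for all large k.
        Applying this with eps = 1/j for j = 1, 2, ... and intersecting the countably many full-measure sets,
        for a.e. x we get limsup_k |f_k(x) - f(x)| <= 1/j for every j, hence f_k -> f almost everywhere.
Conclusion: series converges; Borel-Cantelli yields f_k -> f a.e.


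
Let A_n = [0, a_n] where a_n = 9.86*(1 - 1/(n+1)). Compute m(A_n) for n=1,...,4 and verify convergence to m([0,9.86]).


By continuity of measure from below: if A_n increases to A, then m(A_n) -> m(A).
Here A = [0, 9.86], so m(A) = 9.86
Step 1: a_1 = 9.86*(1 - 1/2) = 4.93, m(A_1) = 4.93
Step 2: a_2 = 9.86*(1 - 1/3) = 6.5733, m(A_2) = 6.5733
Step 3: a_3 = 9.86*(1 - 1/4) = 7.395, m(A_3) = 7.395
Step 4: a_4 = 9.86*(1 - 1/5) = 7.888, m(A_4) = 7.888
Limit: m(A_n) -> m([0,9.86]) = 9.86


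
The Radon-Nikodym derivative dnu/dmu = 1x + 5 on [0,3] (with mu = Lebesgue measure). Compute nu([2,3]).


nu(A) = integral_A (dnu/dmu) dmu = integral_2^3 (1x + 5) dx
Step 1: Antiderivative F(x) = (1/2)x^2 + 5x
Step 2: F(3) = (1/2)*3^2 + 5*3 = 4.5 + 15 = 19.5
Step 3: F(2) = (1/2)*2^2 + 5*2 = 2 + 10 = 12
Step 4: nu([2,3]) = F(3) - F(2) = 19.5 - 12 = 7.5


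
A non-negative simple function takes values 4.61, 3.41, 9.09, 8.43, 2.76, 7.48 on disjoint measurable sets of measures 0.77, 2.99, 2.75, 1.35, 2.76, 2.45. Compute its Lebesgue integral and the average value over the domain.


Step 1: Integral = sum(value_i * measure_i)
= 4.61*0.77 + 3.41*2.99 + 9.09*2.75 + 8.43*1.35 + 2.76*2.76 + 7.48*2.45
= 3.5497 + 10.1959 + 24.9975 + 11.3805 + 7.6176 + 18.326
= 76.0672
Step 2: Total measure of domain = 0.77 + 2.99 + 2.75 + 1.35 + 2.76 + 2.45 = 13.07
Step 3: Average value = 76.0672 / 13.07 = 5.819985


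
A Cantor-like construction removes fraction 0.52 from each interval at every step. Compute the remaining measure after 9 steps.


Step 1: At each step, fraction remaining = 1 - 0.52 = 0.48
Step 2: After 9 steps, measure = (0.48)^9
Result = 0.001353


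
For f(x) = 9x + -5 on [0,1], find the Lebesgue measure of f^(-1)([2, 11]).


f^(-1)([2, 11]) = {x : 2 <= 9x + -5 <= 11}
Solving: (2 - -5)/9 <= x <= (11 - -5)/9
= [0.777778, 1.777778]
Intersecting with [0,1]: [0.777778, 1]
Measure = 1 - 0.777778 = 0.222222


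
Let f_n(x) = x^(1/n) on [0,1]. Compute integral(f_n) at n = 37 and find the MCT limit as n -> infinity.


At n = 37: f_37(x) = x^(1/37).
Step 1: integral(x^(1/37), 0, 1) = [x^(1/37+1) / (1/37+1)] from 0 to 1
     = 1 / (1/37 + 1) = 1 / ((37+1)/37) = 37/(37+1)
     = 37/38 = 0.973684
Step 2: As n -> infinity, f_n(x) = x^(1/n) -> 1 for x in (0,1], and f_n is increasing in n.
By MCT, lim_n integral(f_n) = integral(lim_n f_n) = integral(1, 0, 1) = 1.
Step 3: Verify convergence: 37/38 = 0.973684 -> 1


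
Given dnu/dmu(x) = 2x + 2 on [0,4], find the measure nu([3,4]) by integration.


nu(A) = integral_A (dnu/dmu) dmu = integral_3^4 (2x + 2) dx
Step 1: Antiderivative F(x) = (2/2)x^2 + 2x
Step 2: F(4) = (2/2)*4^2 + 2*4 = 16 + 8 = 24
Step 3: F(3) = (2/2)*3^2 + 2*3 = 9 + 6 = 15
Step 4: nu([3,4]) = F(4) - F(3) = 24 - 15 = 9


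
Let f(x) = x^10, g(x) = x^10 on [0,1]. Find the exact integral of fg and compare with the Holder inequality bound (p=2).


Step 1: Exact integral of f*g = integral(x^20, 0, 1) = 1/21
     = 0.047619
Step 2: Holder bound with p=2, q=2:
  ||f||_p = (integral x^20 dx)^(1/2) = (1/21)^(1/2) = 0.218218
  ||g||_q = (integral x^20 dx)^(1/2) = (1/21)^(1/2) = 0.218218
Step 3: Holder bound = ||f||_p * ||g||_q = 0.218218 * 0.218218 = 0.047619
Verification: 0.047619 <= 0.047619 (Holder holds)


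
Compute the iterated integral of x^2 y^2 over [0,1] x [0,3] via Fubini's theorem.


By Fubini's theorem, the double integral factors as a product of single integrals:
Step 1: integral_0^1 x^2 dx = [x^3/3] from 0 to 1
     = 1^3/3 = 0.333333
Step 2: integral_0^3 y^2 dy = [y^3/3] from 0 to 3
     = 3^3/3 = 9
Step 3: Double integral = 0.333333 * 9 = 3


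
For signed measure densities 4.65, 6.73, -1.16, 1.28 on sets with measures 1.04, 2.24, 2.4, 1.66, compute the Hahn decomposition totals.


Step 1: Compute signed measure on each set:
  Set 1: 4.65 * 1.04 = 4.836
  Set 2: 6.73 * 2.24 = 15.0752
  Set 3: -1.16 * 2.4 = -2.784
  Set 4: 1.28 * 1.66 = 2.1248
Step 2: Total signed measure = (4.836) + (15.0752) + (-2.784) + (2.1248)
     = 19.252
Step 3: Positive part mu+(X) = sum of positive contributions = 22.036
Step 4: Negative part mu-(X) = |sum of negative contributions| = 2.784


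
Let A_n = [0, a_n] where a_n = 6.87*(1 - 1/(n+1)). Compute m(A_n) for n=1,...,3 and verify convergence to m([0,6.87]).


By continuity of measure from below: if A_n increases to A, then m(A_n) -> m(A).
Here A = [0, 6.87], so m(A) = 6.87
Step 1: a_1 = 6.87*(1 - 1/2) = 3.435, m(A_1) = 3.435
Step 2: a_2 = 6.87*(1 - 1/3) = 4.58, m(A_2) = 4.58
Step 3: a_3 = 6.87*(1 - 1/4) = 5.1525, m(A_3) = 5.1525
Limit: m(A_n) -> m([0,6.87]) = 6.87


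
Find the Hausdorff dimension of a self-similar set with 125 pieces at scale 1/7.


For a self-similar set with N copies scaled by 1/r:
dim_H = log(N)/log(r) = log(125)/log(7)
= 4.828314/1.94591
= 2.481262


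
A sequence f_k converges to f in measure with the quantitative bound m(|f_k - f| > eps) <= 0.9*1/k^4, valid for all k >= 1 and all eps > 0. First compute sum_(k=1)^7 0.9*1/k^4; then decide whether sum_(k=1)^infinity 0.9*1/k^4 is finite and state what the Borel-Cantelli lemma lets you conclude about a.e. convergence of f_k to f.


Step 1: List the terms 0.9*1/k^4 for k = 1 to 7:
  k=1: 0.9
  k=2: 0.05625
  k=3: 0.011111
  k=4: 0.003516
  k=5: 0.00144
  k=6: 6.944444e-04
  k=7: 3.748438e-04
Step 2: Partial sum = 0.9 + 0.05625 + 0.011111 + 0.003516 + 0.00144 + 6.944444e-04 + 3.748438e-04
     = 0.973386
Step 3: The full series sum_(k>=1) 0.9*1/k^4 converges (p-series with p = 4 > 1; a constant multiple of a convergent series converges).
Step 4: Fix eps > 0. Since sum_k m(|f_k - f| > eps) < infinity, the Borel-Cantelli lemma gives
        m(limsup_k {|f_k - f| > eps}) = 0, i.e. for a.e. x, |f_k(x) - f(x)| <= eps for all large k.
        Applying this with eps = 1/j for j = 1, 2, ... and intersecting the countably many full-measure sets,
        for a.e. x we get limsup_k |f_k(x) - f(x)| <= 1/j for every j, hence f_k -> f almost everywhere.
Conclusion: series converges; Borel-Cantelli yields f_k -> f a.e.


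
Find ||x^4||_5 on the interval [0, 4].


Step 1: ||f||_5 = (integral_0^4 |x^4|^5 dx)^(1/5)
     = (integral_0^4 x^20 dx)^(1/5)
Step 2: integral_0^4 x^20 dx = [x^21/(21)] from 0 to 4 = 4^21/21
     = 4398046511104/21 = 2.094308e+11
Step 3: ||f||_5 = (2.094308e+11)^(1/5) = 183.741858


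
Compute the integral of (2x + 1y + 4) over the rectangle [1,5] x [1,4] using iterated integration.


By Fubini, integrate in x first, then y.
Step 1: Fix y, integrate over x in [1,5]:
  integral(2x + 1y + 4, x=1..5)
  = 2*(5^2 - 1^2)/2 + (1y + 4)*(5 - 1)
  = 24 + (1y + 4)*4
  = 24 + 4y + 16
  = 40 + 4y
Step 2: Integrate over y in [1,4]:
  integral(40 + 4y, y=1..4)
  = 40*3 + 4*(4^2 - 1^2)/2
  = 120 + 30
  = 150


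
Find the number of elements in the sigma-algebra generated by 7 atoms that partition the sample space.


Each element of the sigma-algebra is a union of some subset of the 7 atoms.
The number of such subsets is 2^7 = 128.


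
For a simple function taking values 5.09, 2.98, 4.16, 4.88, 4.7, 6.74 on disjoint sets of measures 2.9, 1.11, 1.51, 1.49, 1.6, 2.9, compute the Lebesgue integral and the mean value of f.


Step 1: Integral = sum(value_i * measure_i)
= 5.09*2.9 + 2.98*1.11 + 4.16*1.51 + 4.88*1.49 + 4.7*1.6 + 6.74*2.9
= 14.761 + 3.3078 + 6.2816 + 7.2712 + 7.52 + 19.546
= 58.6876
Step 2: Total measure of domain = 2.9 + 1.11 + 1.51 + 1.49 + 1.6 + 2.9 = 11.51
Step 3: Average value = 58.6876 / 11.51 = 5.098836


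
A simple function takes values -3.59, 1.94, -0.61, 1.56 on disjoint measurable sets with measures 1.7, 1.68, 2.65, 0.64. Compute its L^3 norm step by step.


Step 1: Compute |f_i|^3 for each value:
  |-3.59|^3 = 46.268279
  |1.94|^3 = 7.301384
  |-0.61|^3 = 0.226981
  |1.56|^3 = 3.796416
Step 2: Multiply by measures and sum:
  46.268279 * 1.7 = 78.656074
  7.301384 * 1.68 = 12.266325
  0.226981 * 2.65 = 0.6015
  3.796416 * 0.64 = 2.429706
Sum = 78.656074 + 12.266325 + 0.6015 + 2.429706 = 93.953605
Step 3: Take the p-th root:
||f||_3 = (93.953605)^(1/3) = 4.546088


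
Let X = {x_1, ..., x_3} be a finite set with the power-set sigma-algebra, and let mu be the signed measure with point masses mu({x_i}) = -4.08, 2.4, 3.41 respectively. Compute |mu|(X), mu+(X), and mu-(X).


Step 1: Every measurable set is a union of atoms (the cells / points), so a Hahn decomposition is
  obtained by grouping atoms by sign: P = union of atoms with mu > 0, N = union of the remaining atoms.
  Atoms in P (indices): 2, 3;  atoms in N (indices): 1
  Positive values: 2.4, 3.41
  Negative values: -4.08
Step 2: mu+(X) = mu(P) = sum of positive atom values = 5.81
Step 3: mu-(X) = -mu(N) = sum of |negative atom values| = 4.08
Step 4: |mu|(X) = mu+(X) + mu-(X) = 5.81 + 4.08 = 9.89


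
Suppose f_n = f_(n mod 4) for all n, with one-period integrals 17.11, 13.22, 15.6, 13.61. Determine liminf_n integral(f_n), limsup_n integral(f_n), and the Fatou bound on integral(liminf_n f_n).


The sequence (integral(f_n)) is periodic with period 4, repeating the values 17.11, 13.22, 15.6, 13.61 indefinitely.
Step 1: For a periodic sequence, every tail (a_m, a_(m+1), ...) contains all 4 period values infinitely often.
Step 2: Hence inf of every tail = min of the period values = min(17.11, 13.22, 15.6, 13.61) = 13.22.
        liminf_n integral(f_n) = sup over m of (inf of tail from m) = 13.22.
Step 3: Similarly sup of every tail = max of the period values = 17.11.
        limsup_n integral(f_n) = 17.11.
Step 4: Fatou's lemma: integral(liminf_n f_n) <= liminf_n integral(f_n) = 13.22.
        So the integral of the pointwise liminf is at most 13.22.


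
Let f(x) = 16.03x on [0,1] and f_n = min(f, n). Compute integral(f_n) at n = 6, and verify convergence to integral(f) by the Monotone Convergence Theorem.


f(x) = 16.03x on [0,1]; f_n(x) = min(16.03x, n). At n = 6:
Step 1: f(x) reaches 6 at x = 6/16.03 = 0.374298
Step 2: integral(f_6) = integral(16.03x, 0, 0.374298) + integral(6, 0.374298, 1)
       = 16.03*0.374298^2/2 + 6*(1 - 0.374298)
       = 1.122895 + 3.754211
       = 4.877105
Step 3: As n -> infinity, f_n increases to f, so by MCT integral(f_n) -> integral(f) = 16.03/2 = 8.015.
Convergence: integral(f_6) = 4.877105 -> 8.015 as n -> infinity


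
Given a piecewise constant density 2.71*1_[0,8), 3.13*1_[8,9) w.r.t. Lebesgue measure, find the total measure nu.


Integrate each piece of the Radon-Nikodym derivative:
Step 1: integral_0^8 2.71 dx = 2.71*(8-0) = 2.71*8 = 21.68
Step 2: integral_8^9 3.13 dx = 3.13*(9-8) = 3.13*1 = 3.13
Total: 21.68 + 3.13 = 24.81


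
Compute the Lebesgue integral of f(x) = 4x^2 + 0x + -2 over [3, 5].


The Lebesgue integral of a Riemann-integrable function agrees with the Riemann integral.
Antiderivative F(x) = (4/3)x^3 + (0/2)x^2 + -2x
F(5) = (4/3)*5^3 + (0/2)*5^2 + -2*5
     = (4/3)*125 + (0/2)*25 + -2*5
     = 166.666667 + 0.0 + -10
     = 156.666667
F(3) = 30
Integral = F(5) - F(3) = 156.666667 - 30 = 126.666667


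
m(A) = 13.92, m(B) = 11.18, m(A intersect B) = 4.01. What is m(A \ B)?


m(A \ B) = m(A) - m(A n B)
= 13.92 - 4.01
= 9.91


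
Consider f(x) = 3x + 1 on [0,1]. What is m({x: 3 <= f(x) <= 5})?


f^(-1)([3, 5]) = {x : 3 <= 3x + 1 <= 5}
Solving: (3 - 1)/3 <= x <= (5 - 1)/3
= [0.666667, 1.333333]
Intersecting with [0,1]: [0.666667, 1]
Measure = 1 - 0.666667 = 0.333333


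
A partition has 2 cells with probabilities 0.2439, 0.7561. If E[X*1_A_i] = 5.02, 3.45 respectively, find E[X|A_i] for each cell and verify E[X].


For each cell A_i: E[X|A_i] = E[X*1_A_i] / P(A_i)
Step 1: E[X|A_1] = 5.02 / 0.2439 = 20.582206
Step 2: E[X|A_2] = 3.45 / 0.7561 = 4.562889
Verification: E[X] = sum E[X*1_A_i] = 5.02 + 3.45 = 8.47


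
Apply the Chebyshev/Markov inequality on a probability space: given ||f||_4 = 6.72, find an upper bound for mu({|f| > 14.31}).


Chebyshev/Markov inequality: mu(|f| > eps) <= (||f||_p / eps)^p
Step 1: ||f||_4 / eps = 6.72 / 14.31 = 0.469602
Step 2: Raise to power p = 4:
  (0.469602)^4 = 0.048632
Step 3: Therefore mu(|f| > 14.31) <= 0.048632


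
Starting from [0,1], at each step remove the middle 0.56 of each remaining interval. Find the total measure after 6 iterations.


Step 1: At each step, fraction remaining = 1 - 0.56 = 0.44
Step 2: After 6 steps, measure = (0.44)^6
Step 3: Computing the power step by step:
  After step 1: 0.44
  After step 2: 0.1936
  After step 3: 0.085184
  After step 4: 0.037481
  After step 5: 0.016492
  ...
Result = 0.007256


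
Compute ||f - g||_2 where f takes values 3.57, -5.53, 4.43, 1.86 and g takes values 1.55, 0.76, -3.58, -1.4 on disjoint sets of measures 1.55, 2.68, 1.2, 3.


Step 1: Compute differences f_i - g_i:
  3.57 - 1.55 = 2.02
  -5.53 - 0.76 = -6.29
  4.43 - -3.58 = 8.01
  1.86 - -1.4 = 3.26
Step 2: Compute |diff|^2 * measure for each set:
  |2.02|^2 * 1.55 = 4.0804 * 1.55 = 6.32462
  |-6.29|^2 * 2.68 = 39.5641 * 2.68 = 106.031788
  |8.01|^2 * 1.2 = 64.1601 * 1.2 = 76.99212
  |3.26|^2 * 3 = 10.6276 * 3 = 31.8828
Step 3: Sum = 221.231328
Step 4: ||f-g||_2 = (221.231328)^(1/2) = 14.873847


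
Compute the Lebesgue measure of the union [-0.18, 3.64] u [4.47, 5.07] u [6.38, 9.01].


For pairwise disjoint intervals, m(union) = sum of lengths.
= (3.64 - -0.18) + (5.07 - 4.47) + (9.01 - 6.38)
= 3.82 + 0.6 + 2.63
= 7.05


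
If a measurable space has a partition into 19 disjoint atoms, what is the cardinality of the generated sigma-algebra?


Each element of the sigma-algebra is a union of some subset of the 19 atoms.
The number of such subsets is 2^19 = 524288.


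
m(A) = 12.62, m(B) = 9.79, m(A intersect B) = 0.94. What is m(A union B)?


By inclusion-exclusion: m(A u B) = m(A) + m(B) - m(A n B)
= 12.62 + 9.79 - 0.94
= 21.47


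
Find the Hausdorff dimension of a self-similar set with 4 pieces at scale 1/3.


For a self-similar set with N copies scaled by 1/r:
dim_H = log(N)/log(r) = log(4)/log(3)
= 1.386294/1.098612
= 1.26186


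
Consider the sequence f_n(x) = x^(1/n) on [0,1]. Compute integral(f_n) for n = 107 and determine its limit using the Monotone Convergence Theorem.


At n = 107: f_107(x) = x^(1/107).
Step 1: integral(x^(1/107), 0, 1) = [x^(1/107+1) / (1/107+1)] from 0 to 1
     = 1 / (1/107 + 1) = 1 / ((107+1)/107) = 107/(107+1)
     = 107/108 = 0.990741
Step 2: As n -> infinity, f_n(x) = x^(1/n) -> 1 for x in (0,1], and f_n is increasing in n.
By MCT, lim_n integral(f_n) = integral(lim_n f_n) = integral(1, 0, 1) = 1.
Step 3: Verify convergence: 107/108 = 0.990741 -> 1


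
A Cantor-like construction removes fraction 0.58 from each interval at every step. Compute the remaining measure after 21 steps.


Step 1: At each step, fraction remaining = 1 - 0.58 = 0.42
Step 2: After 21 steps, measure = (0.42)^21
Result = 1.225279e-08


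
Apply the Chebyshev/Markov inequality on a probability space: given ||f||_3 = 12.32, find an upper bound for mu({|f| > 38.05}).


Chebyshev/Markov inequality: mu(|f| > eps) <= (||f||_p / eps)^p
Step 1: ||f||_3 / eps = 12.32 / 38.05 = 0.323784
Step 2: Raise to power p = 3:
  (0.323784)^3 = 0.033944
Step 3: Therefore mu(|f| > 38.05) <= 0.033944


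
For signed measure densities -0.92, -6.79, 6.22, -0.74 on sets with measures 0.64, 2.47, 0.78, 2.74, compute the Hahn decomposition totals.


Step 1: Compute signed measure on each set:
  Set 1: -0.92 * 0.64 = -0.5888
  Set 2: -6.79 * 2.47 = -16.7713
  Set 3: 6.22 * 0.78 = 4.8516
  Set 4: -0.74 * 2.74 = -2.0276
Step 2: Total signed measure = (-0.5888) + (-16.7713) + (4.8516) + (-2.0276)
     = -14.5361
Step 3: Positive part mu+(X) = sum of positive contributions = 4.8516
Step 4: Negative part mu-(X) = |sum of negative contributions| = 19.3877


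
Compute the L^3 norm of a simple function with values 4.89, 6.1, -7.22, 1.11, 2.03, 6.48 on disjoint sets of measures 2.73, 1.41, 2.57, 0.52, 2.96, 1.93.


Step 1: Compute |f_i|^3 for each value:
  |4.89|^3 = 116.930169
  |6.1|^3 = 226.981
  |-7.22|^3 = 376.367048
  |1.11|^3 = 1.367631
  |2.03|^3 = 8.365427
  |6.48|^3 = 272.097792
Step 2: Multiply by measures and sum:
  116.930169 * 2.73 = 319.219361
  226.981 * 1.41 = 320.04321
  376.367048 * 2.57 = 967.263313
  1.367631 * 0.52 = 0.711168
  8.365427 * 2.96 = 24.761664
  272.097792 * 1.93 = 525.148739
Sum = 319.219361 + 320.04321 + 967.263313 + 0.711168 + 24.761664 + 525.148739 = 2157.147455
Step 3: Take the p-th root:
||f||_3 = (2157.147455)^(1/3) = 12.920915


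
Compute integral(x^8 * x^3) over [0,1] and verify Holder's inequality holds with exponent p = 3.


Step 1: Exact integral of f*g = integral(x^11, 0, 1) = 1/12
     = 0.083333
Step 2: Holder bound with p=3, q=1.5:
  ||f||_p = (integral x^24 dx)^(1/3) = (1/25)^(1/3) = 0.341995
  ||g||_q = (integral x^4.5 dx)^(1/1.5) = (1/5.5)^(1/1.5) = 0.320941
Step 3: Holder bound = ||f||_p * ||g||_q = 0.341995 * 0.320941 = 0.10976
Verification: 0.083333 <= 0.10976 (Holder holds)


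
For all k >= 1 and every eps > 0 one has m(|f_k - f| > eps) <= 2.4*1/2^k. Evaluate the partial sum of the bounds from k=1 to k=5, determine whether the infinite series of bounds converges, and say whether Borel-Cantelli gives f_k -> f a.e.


Step 1: List the terms 2.4*1/2^k for k = 1 to 5:
  k=1: 1.2
  k=2: 0.6
  k=3: 0.3
  k=4: 0.15
  k=5: 0.075
Step 2: Partial sum = 1.2 + 0.6 + 0.3 + 0.15 + 0.075
     = 2.325
Step 3: The full series sum_(k>=1) 2.4*1/2^k converges (geometric series with ratio 1/2 < 1; a constant multiple of a convergent series converges).
Step 4: Fix eps > 0. Since sum_k m(|f_k - f| > eps) < infinity, the Borel-Cantelli lemma gives
        m(limsup_k {|f_k - f| > eps}) = 0, i.e. for a.e. x, |f_k(x) - f(x)| <= eps for all large k.
        Applying this with eps = 1/j for j = 1, 2, ... and intersecting the countably many full-measure sets,
        for a.e. x we get limsup_k |f_k(x) - f(x)| <= 1/j for every j, hence f_k -> f almost everywhere.
Conclusion: series converges; Borel-Cantelli yields f_k -> f a.e.


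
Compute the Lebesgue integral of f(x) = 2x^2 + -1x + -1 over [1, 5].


The Lebesgue integral of a Riemann-integrable function agrees with the Riemann integral.
Antiderivative F(x) = (2/3)x^3 + (-1/2)x^2 + -1x
F(5) = (2/3)*5^3 + (-1/2)*5^2 + -1*5
     = (2/3)*125 + (-1/2)*25 + -1*5
     = 83.333333 + -12.5 + -5
     = 65.833333
F(1) = -0.833333
Integral = F(5) - F(1) = 65.833333 - -0.833333 = 66.666667


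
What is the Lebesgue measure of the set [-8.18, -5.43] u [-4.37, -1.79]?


For pairwise disjoint intervals, m(union) = sum of lengths.
= (-5.43 - -8.18) + (-1.79 - -4.37)
= 2.75 + 2.58
= 5.33


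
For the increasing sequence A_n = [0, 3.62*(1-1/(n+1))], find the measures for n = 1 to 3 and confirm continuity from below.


By continuity of measure from below: if A_n increases to A, then m(A_n) -> m(A).
Here A = [0, 3.62], so m(A) = 3.62
Step 1: a_1 = 3.62*(1 - 1/2) = 1.81, m(A_1) = 1.81
Step 2: a_2 = 3.62*(1 - 1/3) = 2.4133, m(A_2) = 2.4133
Step 3: a_3 = 3.62*(1 - 1/4) = 2.715, m(A_3) = 2.715
Limit: m(A_n) -> m([0,3.62]) = 3.62


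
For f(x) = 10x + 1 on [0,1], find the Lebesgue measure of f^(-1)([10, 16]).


f^(-1)([10, 16]) = {x : 10 <= 10x + 1 <= 16}
Solving: (10 - 1)/10 <= x <= (16 - 1)/10
= [0.9, 1.5]
Intersecting with [0,1]: [0.9, 1]
Measure = 1 - 0.9 = 0.1


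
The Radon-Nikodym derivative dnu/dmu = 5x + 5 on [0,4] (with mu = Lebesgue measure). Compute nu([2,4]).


nu(A) = integral_A (dnu/dmu) dmu = integral_2^4 (5x + 5) dx
Step 1: Antiderivative F(x) = (5/2)x^2 + 5x
Step 2: F(4) = (5/2)*4^2 + 5*4 = 40 + 20 = 60
Step 3: F(2) = (5/2)*2^2 + 5*2 = 10 + 10 = 20
Step 4: nu([2,4]) = F(4) - F(2) = 60 - 20 = 40


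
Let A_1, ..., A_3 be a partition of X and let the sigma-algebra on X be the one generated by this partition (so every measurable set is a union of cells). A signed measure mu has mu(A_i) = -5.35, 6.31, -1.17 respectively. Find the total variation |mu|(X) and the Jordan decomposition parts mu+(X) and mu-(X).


Step 1: Every measurable set is a union of atoms (the cells / points), so a Hahn decomposition is
  obtained by grouping atoms by sign: P = union of atoms with mu > 0, N = union of the remaining atoms.
  Atoms in P (indices): 2;  atoms in N (indices): 1, 3
  Positive values: 6.31
  Negative values: -5.35, -1.17
Step 2: mu+(X) = mu(P) = sum of positive atom values = 6.31
Step 3: mu-(X) = -mu(N) = sum of |negative atom values| = 6.52
Step 4: |mu|(X) = mu+(X) + mu-(X) = 6.31 + 6.52 = 12.83


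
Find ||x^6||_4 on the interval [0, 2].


Step 1: ||f||_4 = (integral_0^2 |x^6|^4 dx)^(1/4)
     = (integral_0^2 x^24 dx)^(1/4)
Step 2: integral_0^2 x^24 dx = [x^25/(25)] from 0 to 2 = 2^25/25
     = 33554432/25 = 1.342177e+06
Step 3: ||f||_4 = (1.342177e+06)^(1/4) = 34.037094


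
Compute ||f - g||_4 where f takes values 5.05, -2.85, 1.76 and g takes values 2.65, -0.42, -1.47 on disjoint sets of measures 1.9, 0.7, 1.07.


Step 1: Compute differences f_i - g_i:
  5.05 - 2.65 = 2.4
  -2.85 - -0.42 = -2.43
  1.76 - -1.47 = 3.23
Step 2: Compute |diff|^4 * measure for each set:
  |2.4|^4 * 1.9 = 33.1776 * 1.9 = 63.03744
  |-2.43|^4 * 0.7 = 34.867844 * 0.7 = 24.407491
  |3.23|^4 * 1.07 = 108.845402 * 1.07 = 116.464581
Step 3: Sum = 203.909511
Step 4: ||f-g||_4 = (203.909511)^(1/4) = 3.778848


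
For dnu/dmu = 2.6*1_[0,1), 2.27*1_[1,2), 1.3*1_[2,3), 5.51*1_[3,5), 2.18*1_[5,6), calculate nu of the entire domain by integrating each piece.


Integrate each piece of the Radon-Nikodym derivative:
Step 1: integral_0^1 2.6 dx = 2.6*(1-0) = 2.6*1 = 2.6
Step 2: integral_1^2 2.27 dx = 2.27*(2-1) = 2.27*1 = 2.27
Step 3: integral_2^3 1.3 dx = 1.3*(3-2) = 1.3*1 = 1.3
Step 4: integral_3^5 5.51 dx = 5.51*(5-3) = 5.51*2 = 11.02
Step 5: integral_5^6 2.18 dx = 2.18*(6-5) = 2.18*1 = 2.18
Total: 2.6 + 2.27 + 1.3 + 11.02 + 2.18 = 19.37


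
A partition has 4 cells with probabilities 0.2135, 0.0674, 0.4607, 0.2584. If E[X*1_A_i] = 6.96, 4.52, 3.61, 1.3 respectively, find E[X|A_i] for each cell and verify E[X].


For each cell A_i: E[X|A_i] = E[X*1_A_i] / P(A_i)
Step 1: E[X|A_1] = 6.96 / 0.2135 = 32.599532
Step 2: E[X|A_2] = 4.52 / 0.0674 = 67.062315
Step 3: E[X|A_3] = 3.61 / 0.4607 = 7.835902
Step 4: E[X|A_4] = 1.3 / 0.2584 = 5.03096
Verification: E[X] = sum E[X*1_A_i] = 6.96 + 4.52 + 3.61 + 1.3 = 16.39


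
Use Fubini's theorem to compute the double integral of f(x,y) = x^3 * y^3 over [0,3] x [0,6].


By Fubini's theorem, the double integral factors as a product of single integrals:
Step 1: integral_0^3 x^3 dx = [x^4/4] from 0 to 3
     = 3^4/4 = 20.25
Step 2: integral_0^6 y^3 dy = [y^4/4] from 0 to 6
     = 6^4/4 = 324
Step 3: Double integral = 20.25 * 324 = 6561


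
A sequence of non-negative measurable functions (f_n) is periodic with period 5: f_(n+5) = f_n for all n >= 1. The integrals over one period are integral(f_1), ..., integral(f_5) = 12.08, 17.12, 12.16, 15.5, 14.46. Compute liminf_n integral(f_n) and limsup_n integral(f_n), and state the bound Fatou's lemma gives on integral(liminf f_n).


The sequence (integral(f_n)) is periodic with period 5, repeating the values 12.08, 17.12, 12.16, 15.5, 14.46 indefinitely.
Step 1: For a periodic sequence, every tail (a_m, a_(m+1), ...) contains all 5 period values infinitely often.
Step 2: Hence inf of every tail = min of the period values = min(12.08, 17.12, 12.16, 15.5, 14.46) = 12.08.
        liminf_n integral(f_n) = sup over m of (inf of tail from m) = 12.08.
Step 3: Similarly sup of every tail = max of the period values = 17.12.
        limsup_n integral(f_n) = 17.12.
Step 4: Fatou's lemma: integral(liminf_n f_n) <= liminf_n integral(f_n) = 12.08.
        So the integral of the pointwise liminf is at most 12.08.


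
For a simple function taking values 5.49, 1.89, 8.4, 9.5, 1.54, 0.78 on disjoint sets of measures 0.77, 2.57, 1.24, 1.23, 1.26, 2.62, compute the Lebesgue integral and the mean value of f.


Step 1: Integral = sum(value_i * measure_i)
= 5.49*0.77 + 1.89*2.57 + 8.4*1.24 + 9.5*1.23 + 1.54*1.26 + 0.78*2.62
= 4.2273 + 4.8573 + 10.416 + 11.685 + 1.9404 + 2.0436
= 35.1696
Step 2: Total measure of domain = 0.77 + 2.57 + 1.24 + 1.23 + 1.26 + 2.62 = 9.69
Step 3: Average value = 35.1696 / 9.69 = 3.629474


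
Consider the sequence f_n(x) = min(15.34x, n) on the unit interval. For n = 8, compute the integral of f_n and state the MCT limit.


f(x) = 15.34x on [0,1]; f_n(x) = min(15.34x, n). At n = 8:
Step 1: f(x) reaches 8 at x = 8/15.34 = 0.521512
Step 2: integral(f_8) = integral(15.34x, 0, 0.521512) + integral(8, 0.521512, 1)
       = 15.34*0.521512^2/2 + 8*(1 - 0.521512)
       = 2.08605 + 3.827901
       = 5.91395
Step 3: As n -> infinity, f_n increases to f, so by MCT integral(f_n) -> integral(f) = 15.34/2 = 7.67.
Convergence: integral(f_8) = 5.91395 -> 7.67 as n -> infinity


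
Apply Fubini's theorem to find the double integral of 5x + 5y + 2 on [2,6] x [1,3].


By Fubini, integrate in x first, then y.
Step 1: Fix y, integrate over x in [2,6]:
  integral(5x + 5y + 2, x=2..6)
  = 5*(6^2 - 2^2)/2 + (5y + 2)*(6 - 2)
  = 80 + (5y + 2)*4
  = 80 + 20y + 8
  = 88 + 20y
Step 2: Integrate over y in [1,3]:
  integral(88 + 20y, y=1..3)
  = 88*2 + 20*(3^2 - 1^2)/2
  = 176 + 80
  = 256


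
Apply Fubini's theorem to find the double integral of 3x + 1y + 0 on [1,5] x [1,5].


By Fubini, integrate in x first, then y.
Step 1: Fix y, integrate over x in [1,5]:
  integral(3x + 1y + 0, x=1..5)
  = 3*(5^2 - 1^2)/2 + (1y + 0)*(5 - 1)
  = 36 + (1y + 0)*4
  = 36 + 4y + 0
  = 36 + 4y
Step 2: Integrate over y in [1,5]:
  integral(36 + 4y, y=1..5)
  = 36*4 + 4*(5^2 - 1^2)/2
  = 144 + 48
  = 192


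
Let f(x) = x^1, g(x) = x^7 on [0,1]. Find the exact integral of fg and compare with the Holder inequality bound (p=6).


Step 1: Exact integral of f*g = integral(x^8, 0, 1) = 1/9
     = 0.111111
Step 2: Holder bound with p=6, q=1.2:
  ||f||_p = (integral x^6 dx)^(1/6) = (1/7)^(1/6) = 0.72302
  ||g||_q = (integral x^8.4 dx)^(1/1.2) = (1/9.4)^(1/1.2) = 0.154547
Step 3: Holder bound = ||f||_p * ||g||_q = 0.72302 * 0.154547 = 0.11174
Verification: 0.111111 <= 0.11174 (Holder holds)


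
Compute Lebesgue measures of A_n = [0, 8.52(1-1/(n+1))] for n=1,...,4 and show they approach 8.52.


By continuity of measure from below: if A_n increases to A, then m(A_n) -> m(A).
Here A = [0, 8.52], so m(A) = 8.52
Step 1: a_1 = 8.52*(1 - 1/2) = 4.26, m(A_1) = 4.26
Step 2: a_2 = 8.52*(1 - 1/3) = 5.68, m(A_2) = 5.68
Step 3: a_3 = 8.52*(1 - 1/4) = 6.39, m(A_3) = 6.39
Step 4: a_4 = 8.52*(1 - 1/5) = 6.816, m(A_4) = 6.816
Limit: m(A_n) -> m([0,8.52]) = 8.52


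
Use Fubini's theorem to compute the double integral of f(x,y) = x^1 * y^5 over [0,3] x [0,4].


By Fubini's theorem, the double integral factors as a product of single integrals:
Step 1: integral_0^3 x^1 dx = [x^2/2] from 0 to 3
     = 3^2/2 = 4.5
Step 2: integral_0^4 y^5 dy = [y^6/6] from 0 to 4
     = 4^6/6 = 682.666667
Step 3: Double integral = 4.5 * 682.666667 = 3072


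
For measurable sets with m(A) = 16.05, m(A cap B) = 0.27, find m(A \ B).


m(A \ B) = m(A) - m(A n B)
= 16.05 - 0.27
= 15.78


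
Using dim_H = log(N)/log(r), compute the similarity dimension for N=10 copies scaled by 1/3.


For a self-similar set with N copies scaled by 1/r:
dim_H = log(N)/log(r) = log(10)/log(3)
= 2.302585/1.098612
= 2.095903


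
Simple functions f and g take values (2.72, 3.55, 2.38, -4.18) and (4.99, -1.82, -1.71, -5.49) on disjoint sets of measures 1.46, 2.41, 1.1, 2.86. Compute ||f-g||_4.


Step 1: Compute differences f_i - g_i:
  2.72 - 4.99 = -2.27
  3.55 - -1.82 = 5.37
  2.38 - -1.71 = 4.09
  -4.18 - -5.49 = 1.31
Step 2: Compute |diff|^4 * measure for each set:
  |-2.27|^4 * 1.46 = 26.552378 * 1.46 = 38.766472
  |5.37|^4 * 2.41 = 831.566802 * 2.41 = 2004.075992
  |4.09|^4 * 1.1 = 279.82933 * 1.1 = 307.812263
  |1.31|^4 * 2.86 = 2.944999 * 2.86 = 8.422698
Step 3: Sum = 2359.077425
Step 4: ||f-g||_4 = (2359.077425)^(1/4) = 6.969242


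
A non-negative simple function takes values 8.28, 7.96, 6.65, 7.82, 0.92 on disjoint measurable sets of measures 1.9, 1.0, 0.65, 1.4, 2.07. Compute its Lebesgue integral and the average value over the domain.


Step 1: Integral = sum(value_i * measure_i)
= 8.28*1.9 + 7.96*1.0 + 6.65*0.65 + 7.82*1.4 + 0.92*2.07
= 15.732 + 7.96 + 4.3225 + 10.948 + 1.9044
= 40.8669
Step 2: Total measure of domain = 1.9 + 1.0 + 0.65 + 1.4 + 2.07 = 7.02
Step 3: Average value = 40.8669 / 7.02 = 5.821496


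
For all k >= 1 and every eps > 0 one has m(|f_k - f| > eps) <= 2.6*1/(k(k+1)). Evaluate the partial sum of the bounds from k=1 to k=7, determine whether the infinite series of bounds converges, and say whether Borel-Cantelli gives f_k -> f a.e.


Step 1: List the terms 2.6*1/(k(k+1)) for k = 1 to 7:
  k=1: 1.3
  k=2: 0.433333
  k=3: 0.216667
  k=4: 0.13
  k=5: 0.086667
  k=6: 0.061905
  k=7: 0.046429
Step 2: Partial sum = 1.3 + 0.433333 + 0.216667 + 0.13 + 0.086667 + 0.061905 + 0.046429
     = 2.275
Step 3: The full series sum_(k>=1) 2.6*1/(k(k+1)) converges (telescoping series sum 1/(k(k+1)) = 1; a constant multiple of a convergent series converges).
Step 4: Fix eps > 0. Since sum_k m(|f_k - f| > eps) < infinity, the Borel-Cantelli lemma gives
        m(limsup_k {|f_k - f| > eps}) = 0, i.e. for a.e. x, |f_k(x) - f(x)| <= eps for all large k.
        Applying this with eps = 1/j for j = 1, 2, ... and intersecting the countably many full-measure sets,
        for a.e. x we get limsup_k |f_k(x) - f(x)| <= 1/j for every j, hence f_k -> f almost everywhere.
Conclusion: series converges; Borel-Cantelli yields f_k -> f a.e.


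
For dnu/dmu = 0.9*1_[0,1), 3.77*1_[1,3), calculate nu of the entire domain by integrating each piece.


Integrate each piece of the Radon-Nikodym derivative:
Step 1: integral_0^1 0.9 dx = 0.9*(1-0) = 0.9*1 = 0.9
Step 2: integral_1^3 3.77 dx = 3.77*(3-1) = 3.77*2 = 7.54
Total: 0.9 + 7.54 = 8.44


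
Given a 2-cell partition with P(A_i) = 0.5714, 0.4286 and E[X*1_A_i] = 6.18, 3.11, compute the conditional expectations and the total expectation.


For each cell A_i: E[X|A_i] = E[X*1_A_i] / P(A_i)
Step 1: E[X|A_1] = 6.18 / 0.5714 = 10.815541
Step 2: E[X|A_2] = 3.11 / 0.4286 = 7.256183
Verification: E[X] = sum E[X*1_A_i] = 6.18 + 3.11 = 9.29


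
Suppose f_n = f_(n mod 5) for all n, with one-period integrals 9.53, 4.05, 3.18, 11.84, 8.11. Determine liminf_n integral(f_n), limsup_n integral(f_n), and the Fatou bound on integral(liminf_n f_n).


The sequence (integral(f_n)) is periodic with period 5, repeating the values 9.53, 4.05, 3.18, 11.84, 8.11 indefinitely.
Step 1: For a periodic sequence, every tail (a_m, a_(m+1), ...) contains all 5 period values infinitely often.
Step 2: Hence inf of every tail = min of the period values = min(9.53, 4.05, 3.18, 11.84, 8.11) = 3.18.
        liminf_n integral(f_n) = sup over m of (inf of tail from m) = 3.18.
Step 3: Similarly sup of every tail = max of the period values = 11.84.
        limsup_n integral(f_n) = 11.84.
Step 4: Fatou's lemma: integral(liminf_n f_n) <= liminf_n integral(f_n) = 3.18.
        So the integral of the pointwise liminf is at most 3.18.


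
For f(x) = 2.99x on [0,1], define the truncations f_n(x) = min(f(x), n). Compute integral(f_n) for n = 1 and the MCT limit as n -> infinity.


f(x) = 2.99x on [0,1]; f_n(x) = min(2.99x, n). At n = 1:
Step 1: f(x) reaches 1 at x = 1/2.99 = 0.334448
Step 2: integral(f_1) = integral(2.99x, 0, 0.334448) + integral(1, 0.334448, 1)
       = 2.99*0.334448^2/2 + 1*(1 - 0.334448)
       = 0.167224 + 0.665552
       = 0.832776
Step 3: As n -> infinity, f_n increases to f, so by MCT integral(f_n) -> integral(f) = 2.99/2 = 1.495.
Convergence: integral(f_1) = 0.832776 -> 1.495 as n -> infinity


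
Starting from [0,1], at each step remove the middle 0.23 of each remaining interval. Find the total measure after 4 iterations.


Step 1: At each step, fraction remaining = 1 - 0.23 = 0.77
Step 2: After 4 steps, measure = (0.77)^4
Step 3: Computing the power step by step:
  After step 1: 0.77
  After step 2: 0.5929
  After step 3: 0.456533
  After step 4: 0.35153
Result = 0.35153


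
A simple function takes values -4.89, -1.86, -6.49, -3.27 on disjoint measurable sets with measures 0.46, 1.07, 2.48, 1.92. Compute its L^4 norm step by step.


Step 1: Compute |f_i|^4 for each value:
  |-4.89|^4 = 571.788526
  |-1.86|^4 = 11.968832
  |-6.49|^4 = 1774.102824
  |-3.27|^4 = 114.33811
Step 2: Multiply by measures and sum:
  571.788526 * 0.46 = 263.022722
  11.968832 * 1.07 = 12.80665
  1774.102824 * 2.48 = 4399.775004
  114.33811 * 1.92 = 219.529172
Sum = 263.022722 + 12.80665 + 4399.775004 + 219.529172 = 4895.133548
Step 3: Take the p-th root:
||f||_4 = (4895.133548)^(1/4) = 8.364522


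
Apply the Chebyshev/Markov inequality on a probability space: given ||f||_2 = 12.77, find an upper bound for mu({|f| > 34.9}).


Chebyshev/Markov inequality: mu(|f| > eps) <= (||f||_p / eps)^p
Step 1: ||f||_2 / eps = 12.77 / 34.9 = 0.365903
Step 2: Raise to power p = 2:
  (0.365903)^2 = 0.133885
Step 3: Therefore mu(|f| > 34.9) <= 0.133885


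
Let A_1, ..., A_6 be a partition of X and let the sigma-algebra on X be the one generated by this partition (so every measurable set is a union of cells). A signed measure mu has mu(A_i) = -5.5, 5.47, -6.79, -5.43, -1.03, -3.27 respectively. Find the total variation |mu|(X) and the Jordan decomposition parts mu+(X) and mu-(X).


Step 1: Every measurable set is a union of atoms (the cells / points), so a Hahn decomposition is
  obtained by grouping atoms by sign: P = union of atoms with mu > 0, N = union of the remaining atoms.
  Atoms in P (indices): 2;  atoms in N (indices): 1, 3, 4, 5, 6
  Positive values: 5.47
  Negative values: -5.5, -6.79, -5.43, -1.03, -3.27
Step 2: mu+(X) = mu(P) = sum of positive atom values = 5.47
Step 3: mu-(X) = -mu(N) = sum of |negative atom values| = 22.02
Step 4: |mu|(X) = mu+(X) + mu-(X) = 5.47 + 22.02 = 27.49


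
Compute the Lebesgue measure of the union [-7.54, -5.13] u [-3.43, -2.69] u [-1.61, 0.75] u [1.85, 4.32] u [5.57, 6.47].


For pairwise disjoint intervals, m(union) = sum of lengths.
= (-5.13 - -7.54) + (-2.69 - -3.43) + (0.75 - -1.61) + (4.32 - 1.85) + (6.47 - 5.57)
= 2.41 + 0.74 + 2.36 + 2.47 + 0.9
= 8.88


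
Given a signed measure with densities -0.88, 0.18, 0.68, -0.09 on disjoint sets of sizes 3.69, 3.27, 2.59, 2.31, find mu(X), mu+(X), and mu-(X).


Step 1: Compute signed measure on each set:
  Set 1: -0.88 * 3.69 = -3.2472
  Set 2: 0.18 * 3.27 = 0.5886
  Set 3: 0.68 * 2.59 = 1.7612
  Set 4: -0.09 * 2.31 = -0.2079
Step 2: Total signed measure = (-3.2472) + (0.5886) + (1.7612) + (-0.2079)
     = -1.1053
Step 3: Positive part mu+(X) = sum of positive contributions = 2.3498
Step 4: Negative part mu-(X) = |sum of negative contributions| = 3.4551


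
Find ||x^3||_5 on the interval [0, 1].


Step 1: ||f||_5 = (integral_0^1 |x^3|^5 dx)^(1/5)
     = (integral_0^1 x^15 dx)^(1/5)
Step 2: integral_0^1 x^15 dx = [x^16/(16)] from 0 to 1 = 1^16/16
     = 1/16 = 0.0625
Step 3: ||f||_5 = (0.0625)^(1/5) = 0.574349
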